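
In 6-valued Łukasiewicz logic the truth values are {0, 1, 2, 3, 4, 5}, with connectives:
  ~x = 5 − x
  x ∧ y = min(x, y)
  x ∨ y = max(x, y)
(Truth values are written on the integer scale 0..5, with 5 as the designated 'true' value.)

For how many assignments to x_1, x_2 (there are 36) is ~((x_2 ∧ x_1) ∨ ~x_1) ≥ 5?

1

value 5: 1 assignment (counts)
value 4: 3 assignments
value 3: 5 assignments
value 2: 11 assignments
value 1: 9 assignments
value 0: 7 assignments
So 1 of the 36 assignments meets the threshold.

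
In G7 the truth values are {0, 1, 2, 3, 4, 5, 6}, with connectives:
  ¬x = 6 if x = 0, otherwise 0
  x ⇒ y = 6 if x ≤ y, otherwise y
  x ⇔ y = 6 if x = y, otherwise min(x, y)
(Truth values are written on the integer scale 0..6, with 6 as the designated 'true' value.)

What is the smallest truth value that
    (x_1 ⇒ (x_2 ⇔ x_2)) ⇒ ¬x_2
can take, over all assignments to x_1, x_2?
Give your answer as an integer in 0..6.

Take x_1 = 0, x_2 = 1:
x_2 ⇔ x_2 = 1 ⇔ 1 = 6
x_1 ⇒ (x_2 ⇔ x_2) = 0 ⇒ 6 = 6
¬x_2 = ¬1 = 0
(x_1 ⇒ (x_2 ⇔ x_2)) ⇒ ¬x_2 = 6 ⇒ 0 = 0
No assignment yields a value below 0, so this is the minimum.

0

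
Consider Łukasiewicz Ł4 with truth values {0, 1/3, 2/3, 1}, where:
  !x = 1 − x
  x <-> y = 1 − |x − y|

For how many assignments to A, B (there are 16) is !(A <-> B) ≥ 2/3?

A = 0, B = 0 ↦ 0  <
A = 0, B = 1/3 ↦ 1/3  <
A = 0, B = 2/3 ↦ 2/3  ≥
A = 0, B = 1 ↦ 1  ≥
A = 1/3, B = 0 ↦ 1/3  <
A = 1/3, B = 1/3 ↦ 0  <
A = 1/3, B = 2/3 ↦ 1/3  <
A = 1/3, B = 1 ↦ 2/3  ≥
A = 2/3, B = 0 ↦ 2/3  ≥
A = 2/3, B = 1/3 ↦ 1/3  <
A = 2/3, B = 2/3 ↦ 0  <
A = 2/3, B = 1 ↦ 1/3  <
A = 1, B = 0 ↦ 1  ≥
A = 1, B = 1/3 ↦ 2/3  ≥
A = 1, B = 2/3 ↦ 1/3  <
A = 1, B = 1 ↦ 0  <
So 6 of the 16 assignments meet the threshold.

6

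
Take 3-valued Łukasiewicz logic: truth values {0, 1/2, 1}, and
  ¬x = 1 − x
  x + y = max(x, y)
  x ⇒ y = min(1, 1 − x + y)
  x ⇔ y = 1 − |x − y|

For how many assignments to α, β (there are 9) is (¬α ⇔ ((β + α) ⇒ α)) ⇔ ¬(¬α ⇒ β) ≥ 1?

7

α = 0, β = 0 ↦ 1  ≥
α = 0, β = 1/2 ↦ 1  ≥
α = 0, β = 1 ↦ 1  ≥
α = 1/2, β = 0 ↦ 1  ≥
α = 1/2, β = 1/2 ↦ 1/2  <
α = 1/2, β = 1 ↦ 0  <
α = 1, β = 0 ↦ 1  ≥
α = 1, β = 1/2 ↦ 1  ≥
α = 1, β = 1 ↦ 1  ≥
So 7 of the 9 assignments meet the threshold.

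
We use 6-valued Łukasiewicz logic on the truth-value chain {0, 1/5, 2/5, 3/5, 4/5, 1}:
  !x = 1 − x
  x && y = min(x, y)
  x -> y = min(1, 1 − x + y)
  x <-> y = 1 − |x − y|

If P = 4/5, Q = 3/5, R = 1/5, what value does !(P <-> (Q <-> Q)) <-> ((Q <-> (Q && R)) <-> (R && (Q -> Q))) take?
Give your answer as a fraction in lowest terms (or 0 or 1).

Q <-> Q = 3/5 <-> 3/5 = 1
P <-> (Q <-> Q) = 4/5 <-> 1 = 4/5
!(P <-> (Q <-> Q)) = !4/5 = 1/5
Q && R = 3/5 && 1/5 = 1/5
Q <-> (Q && R) = 3/5 <-> 1/5 = 3/5
Q -> Q = 3/5 -> 3/5 = 1
R && (Q -> Q) = 1/5 && 1 = 1/5
(Q <-> (Q && R)) <-> (R && (Q -> Q)) = 3/5 <-> 1/5 = 3/5
!(P <-> (Q <-> Q)) <-> ((Q <-> (Q && R)) <-> (R && (Q -> Q))) = 1/5 <-> 3/5 = 3/5

3/5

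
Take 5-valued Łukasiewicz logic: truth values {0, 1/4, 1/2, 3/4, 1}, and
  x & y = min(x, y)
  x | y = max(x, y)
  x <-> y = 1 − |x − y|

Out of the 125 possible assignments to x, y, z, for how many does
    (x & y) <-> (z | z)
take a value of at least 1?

value 1: 25 assignments (counts)
value 3/4: 40 assignments
value 1/2: 30 assignments
value 1/4: 20 assignments
value 0: 10 assignments
So 25 of the 125 assignments meet the threshold.

25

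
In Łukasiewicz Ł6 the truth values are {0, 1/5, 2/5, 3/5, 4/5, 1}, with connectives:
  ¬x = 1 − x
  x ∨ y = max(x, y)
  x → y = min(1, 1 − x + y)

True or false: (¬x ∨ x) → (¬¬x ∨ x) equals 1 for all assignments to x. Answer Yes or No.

Counterexample: take x = 0.
¬x = ¬0 = 1
¬x ∨ x = 1 ∨ 0 = 1
¬x = ¬0 = 1
¬¬x = ¬1 = 0
¬¬x ∨ x = 0 ∨ 0 = 0
(¬x ∨ x) → (¬¬x ∨ x) = 1 → 0 = 0
This gives 0 ≠ 1.

No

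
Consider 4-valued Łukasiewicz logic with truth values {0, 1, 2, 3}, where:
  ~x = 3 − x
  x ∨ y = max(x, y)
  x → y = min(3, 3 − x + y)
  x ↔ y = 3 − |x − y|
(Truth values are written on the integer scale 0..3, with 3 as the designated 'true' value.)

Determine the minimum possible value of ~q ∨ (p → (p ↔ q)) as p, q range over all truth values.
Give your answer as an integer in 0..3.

2

Take p = 3, q = 1:
~q = ~1 = 2
p ↔ q = 3 ↔ 1 = 1
p → (p ↔ q) = 3 → 1 = 1
~q ∨ (p → (p ↔ q)) = 2 ∨ 1 = 2
No assignment yields a value below 2, so this is the minimum.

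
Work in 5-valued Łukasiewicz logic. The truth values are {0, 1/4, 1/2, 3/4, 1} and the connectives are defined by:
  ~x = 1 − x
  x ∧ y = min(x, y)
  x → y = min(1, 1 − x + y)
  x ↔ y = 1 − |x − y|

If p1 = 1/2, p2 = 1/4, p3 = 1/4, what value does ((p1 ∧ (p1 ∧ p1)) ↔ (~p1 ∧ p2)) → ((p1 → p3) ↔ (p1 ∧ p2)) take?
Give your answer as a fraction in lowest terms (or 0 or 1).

p1 ∧ p1 = 1/2 ∧ 1/2 = 1/2
p1 ∧ (p1 ∧ p1) = 1/2 ∧ 1/2 = 1/2
~p1 = ~1/2 = 1/2
~p1 ∧ p2 = 1/2 ∧ 1/4 = 1/4
(p1 ∧ (p1 ∧ p1)) ↔ (~p1 ∧ p2) = 1/2 ↔ 1/4 = 3/4
p1 → p3 = 1/2 → 1/4 = 3/4
p1 ∧ p2 = 1/2 ∧ 1/4 = 1/4
(p1 → p3) ↔ (p1 ∧ p2) = 3/4 ↔ 1/4 = 1/2
((p1 ∧ (p1 ∧ p1)) ↔ (~p1 ∧ p2)) → ((p1 → p3) ↔ (p1 ∧ p2)) = 3/4 → 1/2 = 3/4

3/4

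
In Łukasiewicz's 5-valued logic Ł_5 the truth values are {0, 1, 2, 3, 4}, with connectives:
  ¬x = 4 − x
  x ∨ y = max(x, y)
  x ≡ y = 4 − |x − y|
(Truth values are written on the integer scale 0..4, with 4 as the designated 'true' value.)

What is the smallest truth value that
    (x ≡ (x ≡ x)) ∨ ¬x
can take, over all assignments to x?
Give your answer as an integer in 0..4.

2

Take x = 2:
x ≡ x = 2 ≡ 2 = 4
x ≡ (x ≡ x) = 2 ≡ 4 = 2
¬x = ¬2 = 2
(x ≡ (x ≡ x)) ∨ ¬x = 2 ∨ 2 = 2
No assignment yields a value below 2, so this is the minimum.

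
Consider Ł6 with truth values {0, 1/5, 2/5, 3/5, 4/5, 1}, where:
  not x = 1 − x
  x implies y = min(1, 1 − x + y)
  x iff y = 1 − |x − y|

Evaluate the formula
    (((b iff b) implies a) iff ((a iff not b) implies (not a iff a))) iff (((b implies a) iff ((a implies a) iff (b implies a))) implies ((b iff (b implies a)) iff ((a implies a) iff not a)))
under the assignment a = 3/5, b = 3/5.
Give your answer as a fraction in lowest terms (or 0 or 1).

4/5

b iff b = 3/5 iff 3/5 = 1
(b iff b) implies a = 1 implies 3/5 = 3/5
not b = not 3/5 = 2/5
a iff not b = 3/5 iff 2/5 = 4/5
not a = not 3/5 = 2/5
not a iff a = 2/5 iff 3/5 = 4/5
(a iff not b) implies (not a iff a) = 4/5 implies 4/5 = 1
((b iff b) implies a) iff ((a iff not b) implies (not a iff a)) = 3/5 iff 1 = 3/5
b implies a = 3/5 implies 3/5 = 1
a implies a = 3/5 implies 3/5 = 1
b implies a = 3/5 implies 3/5 = 1
(a implies a) iff (b implies a) = 1 iff 1 = 1
(b implies a) iff ((a implies a) iff (b implies a)) = 1 iff 1 = 1
b implies a = 3/5 implies 3/5 = 1
b iff (b implies a) = 3/5 iff 1 = 3/5
a implies a = 3/5 implies 3/5 = 1
not a = not 3/5 = 2/5
(a implies a) iff not a = 1 iff 2/5 = 2/5
(b iff (b implies a)) iff ((a implies a) iff not a) = 3/5 iff 2/5 = 4/5
((b implies a) iff ((a implies a) iff (b implies a))) implies ((b iff (b implies a)) iff ((a implies a) iff not a)) = 1 implies 4/5 = 4/5
(((b iff b) implies a) iff ((a iff not b) implies (not a iff a))) iff (((b implies a) iff ((a implies a) iff (b implies a))) implies ((b iff (b implies a)) iff ((a implies a) iff not a))) = 3/5 iff 4/5 = 4/5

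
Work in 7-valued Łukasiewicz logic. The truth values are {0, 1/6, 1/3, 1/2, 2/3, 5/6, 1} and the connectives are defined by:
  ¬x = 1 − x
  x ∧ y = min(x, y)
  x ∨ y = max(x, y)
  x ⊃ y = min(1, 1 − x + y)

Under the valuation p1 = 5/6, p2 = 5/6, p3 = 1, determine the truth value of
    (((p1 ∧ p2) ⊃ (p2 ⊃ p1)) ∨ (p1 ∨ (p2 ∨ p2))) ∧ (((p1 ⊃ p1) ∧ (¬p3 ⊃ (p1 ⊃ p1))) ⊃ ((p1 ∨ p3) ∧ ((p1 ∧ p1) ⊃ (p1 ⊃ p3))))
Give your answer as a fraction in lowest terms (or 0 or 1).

1

p1 ∧ p2 = 5/6 ∧ 5/6 = 5/6
p2 ⊃ p1 = 5/6 ⊃ 5/6 = 1
(p1 ∧ p2) ⊃ (p2 ⊃ p1) = 5/6 ⊃ 1 = 1
p2 ∨ p2 = 5/6 ∨ 5/6 = 5/6
p1 ∨ (p2 ∨ p2) = 5/6 ∨ 5/6 = 5/6
((p1 ∧ p2) ⊃ (p2 ⊃ p1)) ∨ (p1 ∨ (p2 ∨ p2)) = 1 ∨ 5/6 = 1
p1 ⊃ p1 = 5/6 ⊃ 5/6 = 1
¬p3 = ¬1 = 0
p1 ⊃ p1 = 5/6 ⊃ 5/6 = 1
¬p3 ⊃ (p1 ⊃ p1) = 0 ⊃ 1 = 1
(p1 ⊃ p1) ∧ (¬p3 ⊃ (p1 ⊃ p1)) = 1 ∧ 1 = 1
p1 ∨ p3 = 5/6 ∨ 1 = 1
p1 ∧ p1 = 5/6 ∧ 5/6 = 5/6
p1 ⊃ p3 = 5/6 ⊃ 1 = 1
(p1 ∧ p1) ⊃ (p1 ⊃ p3) = 5/6 ⊃ 1 = 1
(p1 ∨ p3) ∧ ((p1 ∧ p1) ⊃ (p1 ⊃ p3)) = 1 ∧ 1 = 1
((p1 ⊃ p1) ∧ (¬p3 ⊃ (p1 ⊃ p1))) ⊃ ((p1 ∨ p3) ∧ ((p1 ∧ p1) ⊃ (p1 ⊃ p3))) = 1 ⊃ 1 = 1
(((p1 ∧ p2) ⊃ (p2 ⊃ p1)) ∨ (p1 ∨ (p2 ∨ p2))) ∧ (((p1 ⊃ p1) ∧ (¬p3 ⊃ (p1 ⊃ p1))) ⊃ ((p1 ∨ p3) ∧ ((p1 ∧ p1) ⊃ (p1 ⊃ p3)))) = 1 ∧ 1 = 1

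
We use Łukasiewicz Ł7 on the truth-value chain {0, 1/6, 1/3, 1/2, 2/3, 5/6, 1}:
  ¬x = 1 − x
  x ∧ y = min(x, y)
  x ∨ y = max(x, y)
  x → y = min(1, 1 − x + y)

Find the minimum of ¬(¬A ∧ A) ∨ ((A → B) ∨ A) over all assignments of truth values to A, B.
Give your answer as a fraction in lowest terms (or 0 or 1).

Take A = 1/2, B = 0:
¬A = ¬1/2 = 1/2
¬A ∧ A = 1/2 ∧ 1/2 = 1/2
¬(¬A ∧ A) = ¬1/2 = 1/2
A → B = 1/2 → 0 = 1/2
(A → B) ∨ A = 1/2 ∨ 1/2 = 1/2
¬(¬A ∧ A) ∨ ((A → B) ∨ A) = 1/2 ∨ 1/2 = 1/2
No assignment yields a value below 1/2, so this is the minimum.

1/2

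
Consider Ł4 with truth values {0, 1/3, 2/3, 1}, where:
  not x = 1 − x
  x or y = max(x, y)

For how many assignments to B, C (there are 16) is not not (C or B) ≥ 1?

B = 0, C = 0 ↦ 0  <
B = 0, C = 1/3 ↦ 1/3  <
B = 0, C = 2/3 ↦ 2/3  <
B = 0, C = 1 ↦ 1  ≥
B = 1/3, C = 0 ↦ 1/3  <
B = 1/3, C = 1/3 ↦ 1/3  <
B = 1/3, C = 2/3 ↦ 2/3  <
B = 1/3, C = 1 ↦ 1  ≥
B = 2/3, C = 0 ↦ 2/3  <
B = 2/3, C = 1/3 ↦ 2/3  <
B = 2/3, C = 2/3 ↦ 2/3  <
B = 2/3, C = 1 ↦ 1  ≥
B = 1, C = 0 ↦ 1  ≥
B = 1, C = 1/3 ↦ 1  ≥
B = 1, C = 2/3 ↦ 1  ≥
B = 1, C = 1 ↦ 1  ≥
So 7 of the 16 assignments meet the threshold.

7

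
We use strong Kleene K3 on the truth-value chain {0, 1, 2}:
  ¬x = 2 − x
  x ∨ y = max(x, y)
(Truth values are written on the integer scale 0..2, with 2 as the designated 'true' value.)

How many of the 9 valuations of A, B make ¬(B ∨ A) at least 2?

1

A = 0, B = 0 ↦ 2  ≥
A = 0, B = 1 ↦ 1  <
A = 0, B = 2 ↦ 0  <
A = 1, B = 0 ↦ 1  <
A = 1, B = 1 ↦ 1  <
A = 1, B = 2 ↦ 0  <
A = 2, B = 0 ↦ 0  <
A = 2, B = 1 ↦ 0  <
A = 2, B = 2 ↦ 0  <
So 1 of the 9 assignments meets the threshold.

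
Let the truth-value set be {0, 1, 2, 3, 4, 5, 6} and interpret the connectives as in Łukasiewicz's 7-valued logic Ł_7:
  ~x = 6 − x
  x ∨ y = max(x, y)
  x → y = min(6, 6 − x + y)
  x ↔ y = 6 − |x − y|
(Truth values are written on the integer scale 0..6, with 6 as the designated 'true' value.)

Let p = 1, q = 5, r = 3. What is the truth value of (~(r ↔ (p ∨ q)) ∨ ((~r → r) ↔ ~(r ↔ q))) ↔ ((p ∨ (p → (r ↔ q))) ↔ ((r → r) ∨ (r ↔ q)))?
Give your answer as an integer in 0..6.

p ∨ q = 1 ∨ 5 = 5
r ↔ (p ∨ q) = 3 ↔ 5 = 4
~(r ↔ (p ∨ q)) = ~4 = 2
~r = ~3 = 3
~r → r = 3 → 3 = 6
r ↔ q = 3 ↔ 5 = 4
~(r ↔ q) = ~4 = 2
(~r → r) ↔ ~(r ↔ q) = 6 ↔ 2 = 2
~(r ↔ (p ∨ q)) ∨ ((~r → r) ↔ ~(r ↔ q)) = 2 ∨ 2 = 2
r ↔ q = 3 ↔ 5 = 4
p → (r ↔ q) = 1 → 4 = 6
p ∨ (p → (r ↔ q)) = 1 ∨ 6 = 6
r → r = 3 → 3 = 6
r ↔ q = 3 ↔ 5 = 4
(r → r) ∨ (r ↔ q) = 6 ∨ 4 = 6
(p ∨ (p → (r ↔ q))) ↔ ((r → r) ∨ (r ↔ q)) = 6 ↔ 6 = 6
(~(r ↔ (p ∨ q)) ∨ ((~r → r) ↔ ~(r ↔ q))) ↔ ((p ∨ (p → (r ↔ q))) ↔ ((r → r) ∨ (r ↔ q))) = 2 ↔ 6 = 2

2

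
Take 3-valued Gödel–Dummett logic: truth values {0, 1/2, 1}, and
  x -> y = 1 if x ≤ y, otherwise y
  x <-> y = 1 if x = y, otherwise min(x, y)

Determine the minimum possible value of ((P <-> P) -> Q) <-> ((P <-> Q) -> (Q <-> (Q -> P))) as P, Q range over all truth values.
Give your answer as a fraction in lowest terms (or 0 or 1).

0

Take P = 1/2, Q = 0:
P <-> P = 1/2 <-> 1/2 = 1
(P <-> P) -> Q = 1 -> 0 = 0
P <-> Q = 1/2 <-> 0 = 0
Q -> P = 0 -> 1/2 = 1
Q <-> (Q -> P) = 0 <-> 1 = 0
(P <-> Q) -> (Q <-> (Q -> P)) = 0 -> 0 = 1
((P <-> P) -> Q) <-> ((P <-> Q) -> (Q <-> (Q -> P))) = 0 <-> 1 = 0
No assignment yields a value below 0, so this is the minimum.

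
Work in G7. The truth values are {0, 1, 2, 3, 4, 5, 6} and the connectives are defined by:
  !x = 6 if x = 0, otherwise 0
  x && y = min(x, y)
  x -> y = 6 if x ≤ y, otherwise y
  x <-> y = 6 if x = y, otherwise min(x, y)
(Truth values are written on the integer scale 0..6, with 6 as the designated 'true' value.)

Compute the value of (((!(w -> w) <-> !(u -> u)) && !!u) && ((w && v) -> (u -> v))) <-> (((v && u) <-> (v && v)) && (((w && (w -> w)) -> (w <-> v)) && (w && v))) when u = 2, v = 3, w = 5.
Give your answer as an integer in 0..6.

2

w -> w = 5 -> 5 = 6
!(w -> w) = !6 = 0
u -> u = 2 -> 2 = 6
!(u -> u) = !6 = 0
!(w -> w) <-> !(u -> u) = 0 <-> 0 = 6
!u = !2 = 0
!!u = !0 = 6
(!(w -> w) <-> !(u -> u)) && !!u = 6 && 6 = 6
w && v = 5 && 3 = 3
u -> v = 2 -> 3 = 6
(w && v) -> (u -> v) = 3 -> 6 = 6
((!(w -> w) <-> !(u -> u)) && !!u) && ((w && v) -> (u -> v)) = 6 && 6 = 6
v && u = 3 && 2 = 2
v && v = 3 && 3 = 3
(v && u) <-> (v && v) = 2 <-> 3 = 2
w -> w = 5 -> 5 = 6
w && (w -> w) = 5 && 6 = 5
w <-> v = 5 <-> 3 = 3
(w && (w -> w)) -> (w <-> v) = 5 -> 3 = 3
w && v = 5 && 3 = 3
((w && (w -> w)) -> (w <-> v)) && (w && v) = 3 && 3 = 3
((v && u) <-> (v && v)) && (((w && (w -> w)) -> (w <-> v)) && (w && v)) = 2 && 3 = 2
(((!(w -> w) <-> !(u -> u)) && !!u) && ((w && v) -> (u -> v))) <-> (((v && u) <-> (v && v)) && (((w && (w -> w)) -> (w <-> v)) && (w && v))) = 6 <-> 2 = 2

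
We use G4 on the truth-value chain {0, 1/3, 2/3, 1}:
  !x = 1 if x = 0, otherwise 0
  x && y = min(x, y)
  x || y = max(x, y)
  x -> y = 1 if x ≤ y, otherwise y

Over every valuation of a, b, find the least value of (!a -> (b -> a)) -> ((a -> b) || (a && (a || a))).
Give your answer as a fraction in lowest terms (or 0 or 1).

Take a = 1/3, b = 0:
!a = !1/3 = 0
b -> a = 0 -> 1/3 = 1
!a -> (b -> a) = 0 -> 1 = 1
a -> b = 1/3 -> 0 = 0
a || a = 1/3 || 1/3 = 1/3
a && (a || a) = 1/3 && 1/3 = 1/3
(a -> b) || (a && (a || a)) = 0 || 1/3 = 1/3
(!a -> (b -> a)) -> ((a -> b) || (a && (a || a))) = 1 -> 1/3 = 1/3
No assignment yields a value below 1/3, so this is the minimum.

1/3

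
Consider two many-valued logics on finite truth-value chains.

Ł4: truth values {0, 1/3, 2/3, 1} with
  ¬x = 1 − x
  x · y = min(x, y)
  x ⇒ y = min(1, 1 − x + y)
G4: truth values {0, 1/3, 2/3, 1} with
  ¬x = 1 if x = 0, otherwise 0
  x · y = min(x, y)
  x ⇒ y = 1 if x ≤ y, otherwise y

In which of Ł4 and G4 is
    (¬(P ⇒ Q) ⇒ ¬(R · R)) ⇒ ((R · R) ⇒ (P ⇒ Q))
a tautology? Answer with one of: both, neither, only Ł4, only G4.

only Ł4

In Ł4: every assignment gives 1 — tautology.
In G4: at P = 2/3, Q = 1/3, R = 2/3 the value is 1/3 — not a tautology.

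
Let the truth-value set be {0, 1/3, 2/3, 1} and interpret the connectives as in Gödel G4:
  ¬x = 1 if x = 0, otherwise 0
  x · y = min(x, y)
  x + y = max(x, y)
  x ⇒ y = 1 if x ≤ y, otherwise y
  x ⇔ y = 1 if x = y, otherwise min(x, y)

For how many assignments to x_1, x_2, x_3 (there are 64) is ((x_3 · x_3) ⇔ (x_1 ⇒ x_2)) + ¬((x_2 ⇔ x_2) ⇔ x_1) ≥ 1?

value 1: 28 assignments (counts)
value 2/3: 7 assignments
value 1/3: 11 assignments
value 0: 18 assignments
So 28 of the 64 assignments meet the threshold.

28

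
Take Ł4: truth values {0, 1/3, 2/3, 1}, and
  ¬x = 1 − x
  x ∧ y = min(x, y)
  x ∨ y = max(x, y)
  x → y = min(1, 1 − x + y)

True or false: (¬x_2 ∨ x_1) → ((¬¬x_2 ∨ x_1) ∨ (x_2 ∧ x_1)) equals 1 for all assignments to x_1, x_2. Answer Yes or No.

Counterexample: take x_1 = 0, x_2 = 0.
¬x_2 = ¬0 = 1
¬x_2 ∨ x_1 = 1 ∨ 0 = 1
¬x_2 = ¬0 = 1
¬¬x_2 = ¬1 = 0
¬¬x_2 ∨ x_1 = 0 ∨ 0 = 0
x_2 ∧ x_1 = 0 ∧ 0 = 0
(¬¬x_2 ∨ x_1) ∨ (x_2 ∧ x_1) = 0 ∨ 0 = 0
(¬x_2 ∨ x_1) → ((¬¬x_2 ∨ x_1) ∨ (x_2 ∧ x_1)) = 1 → 0 = 0
This gives 0 ≠ 1.

No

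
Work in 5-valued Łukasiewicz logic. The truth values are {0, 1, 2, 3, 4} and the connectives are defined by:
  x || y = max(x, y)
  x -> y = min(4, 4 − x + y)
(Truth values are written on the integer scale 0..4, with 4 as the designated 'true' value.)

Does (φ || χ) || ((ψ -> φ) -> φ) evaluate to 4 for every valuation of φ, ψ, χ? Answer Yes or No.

No

Counterexample: take φ = 0, ψ = 0, χ = 0.
φ || χ = 0 || 0 = 0
ψ -> φ = 0 -> 0 = 4
(ψ -> φ) -> φ = 4 -> 0 = 0
(φ || χ) || ((ψ -> φ) -> φ) = 0 || 0 = 0
This gives 0 ≠ 4.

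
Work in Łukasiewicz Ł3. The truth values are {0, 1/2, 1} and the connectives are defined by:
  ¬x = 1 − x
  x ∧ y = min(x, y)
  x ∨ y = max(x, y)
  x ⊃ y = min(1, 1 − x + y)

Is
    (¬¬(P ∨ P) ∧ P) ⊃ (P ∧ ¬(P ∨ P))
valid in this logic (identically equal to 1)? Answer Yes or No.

No

Counterexample: take P = 1.
P ∨ P = 1 ∨ 1 = 1
¬(P ∨ P) = ¬1 = 0
¬¬(P ∨ P) = ¬0 = 1
¬¬(P ∨ P) ∧ P = 1 ∧ 1 = 1
P ∨ P = 1 ∨ 1 = 1
¬(P ∨ P) = ¬1 = 0
P ∧ ¬(P ∨ P) = 1 ∧ 0 = 0
(¬¬(P ∨ P) ∧ P) ⊃ (P ∧ ¬(P ∨ P)) = 1 ⊃ 0 = 0
This gives 0 ≠ 1.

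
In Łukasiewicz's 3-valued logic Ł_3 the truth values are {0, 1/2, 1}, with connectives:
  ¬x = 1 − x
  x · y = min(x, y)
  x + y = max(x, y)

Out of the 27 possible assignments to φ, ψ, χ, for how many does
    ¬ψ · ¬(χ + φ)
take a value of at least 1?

1

value 1: 1 assignment (counts)
value 1/2: 7 assignments
value 0: 19 assignments
So 1 of the 27 assignments meets the threshold.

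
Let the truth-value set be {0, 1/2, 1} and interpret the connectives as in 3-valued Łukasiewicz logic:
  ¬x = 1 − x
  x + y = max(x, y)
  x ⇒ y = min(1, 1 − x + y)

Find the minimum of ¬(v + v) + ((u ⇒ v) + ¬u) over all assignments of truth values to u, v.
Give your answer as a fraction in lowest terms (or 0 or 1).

1/2

Take u = 1, v = 1/2:
v + v = 1/2 + 1/2 = 1/2
¬(v + v) = ¬1/2 = 1/2
u ⇒ v = 1 ⇒ 1/2 = 1/2
¬u = ¬1 = 0
(u ⇒ v) + ¬u = 1/2 + 0 = 1/2
¬(v + v) + ((u ⇒ v) + ¬u) = 1/2 + 1/2 = 1/2
No assignment yields a value below 1/2, so this is the minimum.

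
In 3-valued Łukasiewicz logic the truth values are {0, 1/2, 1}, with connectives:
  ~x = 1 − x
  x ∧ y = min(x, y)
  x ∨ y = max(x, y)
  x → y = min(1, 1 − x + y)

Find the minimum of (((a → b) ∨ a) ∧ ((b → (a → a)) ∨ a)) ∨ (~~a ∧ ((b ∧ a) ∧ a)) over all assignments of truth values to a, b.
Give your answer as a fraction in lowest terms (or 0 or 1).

1/2

Take a = 1/2, b = 0:
a → b = 1/2 → 0 = 1/2
(a → b) ∨ a = 1/2 ∨ 1/2 = 1/2
a → a = 1/2 → 1/2 = 1
b → (a → a) = 0 → 1 = 1
(b → (a → a)) ∨ a = 1 ∨ 1/2 = 1
((a → b) ∨ a) ∧ ((b → (a → a)) ∨ a) = 1/2 ∧ 1 = 1/2
~a = ~1/2 = 1/2
~~a = ~1/2 = 1/2
b ∧ a = 0 ∧ 1/2 = 0
(b ∧ a) ∧ a = 0 ∧ 1/2 = 0
~~a ∧ ((b ∧ a) ∧ a) = 1/2 ∧ 0 = 0
(((a → b) ∨ a) ∧ ((b → (a → a)) ∨ a)) ∨ (~~a ∧ ((b ∧ a) ∧ a)) = 1/2 ∨ 0 = 1/2
No assignment yields a value below 1/2, so this is the minimum.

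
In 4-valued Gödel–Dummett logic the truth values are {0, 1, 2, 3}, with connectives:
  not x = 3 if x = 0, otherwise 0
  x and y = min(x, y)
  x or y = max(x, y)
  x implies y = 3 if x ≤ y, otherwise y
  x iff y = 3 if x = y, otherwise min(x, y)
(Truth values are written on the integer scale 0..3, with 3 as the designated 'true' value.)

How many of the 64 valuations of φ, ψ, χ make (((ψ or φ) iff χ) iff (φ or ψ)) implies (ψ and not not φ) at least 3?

value 3: 34 assignments (counts)
value 2: 3 assignments
value 1: 6 assignments
value 0: 21 assignments
So 34 of the 64 assignments meet the threshold.

34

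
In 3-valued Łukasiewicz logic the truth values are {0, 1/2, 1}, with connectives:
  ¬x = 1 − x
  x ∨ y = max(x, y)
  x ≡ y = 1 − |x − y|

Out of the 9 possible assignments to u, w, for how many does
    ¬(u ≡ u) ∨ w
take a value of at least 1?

u = 0, w = 0 ↦ 0  <
u = 0, w = 1/2 ↦ 1/2  <
u = 0, w = 1 ↦ 1  ≥
u = 1/2, w = 0 ↦ 0  <
u = 1/2, w = 1/2 ↦ 1/2  <
u = 1/2, w = 1 ↦ 1  ≥
u = 1, w = 0 ↦ 0  <
u = 1, w = 1/2 ↦ 1/2  <
u = 1, w = 1 ↦ 1  ≥
So 3 of the 9 assignments meet the threshold.

3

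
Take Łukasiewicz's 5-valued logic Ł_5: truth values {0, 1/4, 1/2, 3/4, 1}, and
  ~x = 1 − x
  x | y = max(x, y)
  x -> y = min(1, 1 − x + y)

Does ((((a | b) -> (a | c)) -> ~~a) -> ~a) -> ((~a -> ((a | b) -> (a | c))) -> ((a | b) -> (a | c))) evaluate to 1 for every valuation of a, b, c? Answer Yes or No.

Counterexample: take a = 1/4, b = 1/2, c = 0.
a | b = 1/4 | 1/2 = 1/2
a | c = 1/4 | 0 = 1/4
(a | b) -> (a | c) = 1/2 -> 1/4 = 3/4
~a = ~1/4 = 3/4
~~a = ~3/4 = 1/4
((a | b) -> (a | c)) -> ~~a = 3/4 -> 1/4 = 1/2
~a = ~1/4 = 3/4
(((a | b) -> (a | c)) -> ~~a) -> ~a = 1/2 -> 3/4 = 1
~a = ~1/4 = 3/4
a | b = 1/4 | 1/2 = 1/2
a | c = 1/4 | 0 = 1/4
(a | b) -> (a | c) = 1/2 -> 1/4 = 3/4
~a -> ((a | b) -> (a | c)) = 3/4 -> 3/4 = 1
a | b = 1/4 | 1/2 = 1/2
a | c = 1/4 | 0 = 1/4
(a | b) -> (a | c) = 1/2 -> 1/4 = 3/4
(~a -> ((a | b) -> (a | c))) -> ((a | b) -> (a | c)) = 1 -> 3/4 = 3/4
((((a | b) -> (a | c)) -> ~~a) -> ~a) -> ((~a -> ((a | b) -> (a | c))) -> ((a | b) -> (a | c))) = 1 -> 3/4 = 3/4
This gives 3/4 ≠ 1.

No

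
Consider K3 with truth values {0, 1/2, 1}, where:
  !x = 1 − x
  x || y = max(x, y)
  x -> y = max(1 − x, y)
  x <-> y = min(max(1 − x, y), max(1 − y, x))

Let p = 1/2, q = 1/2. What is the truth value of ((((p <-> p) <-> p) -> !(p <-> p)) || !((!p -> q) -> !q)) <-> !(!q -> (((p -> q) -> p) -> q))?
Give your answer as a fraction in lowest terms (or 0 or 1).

p <-> p = 1/2 <-> 1/2 = 1/2
(p <-> p) <-> p = 1/2 <-> 1/2 = 1/2
p <-> p = 1/2 <-> 1/2 = 1/2
!(p <-> p) = !1/2 = 1/2
((p <-> p) <-> p) -> !(p <-> p) = 1/2 -> 1/2 = 1/2
!p = !1/2 = 1/2
!p -> q = 1/2 -> 1/2 = 1/2
!q = !1/2 = 1/2
(!p -> q) -> !q = 1/2 -> 1/2 = 1/2
!((!p -> q) -> !q) = !1/2 = 1/2
(((p <-> p) <-> p) -> !(p <-> p)) || !((!p -> q) -> !q) = 1/2 || 1/2 = 1/2
!q = !1/2 = 1/2
p -> q = 1/2 -> 1/2 = 1/2
(p -> q) -> p = 1/2 -> 1/2 = 1/2
((p -> q) -> p) -> q = 1/2 -> 1/2 = 1/2
!q -> (((p -> q) -> p) -> q) = 1/2 -> 1/2 = 1/2
!(!q -> (((p -> q) -> p) -> q)) = !1/2 = 1/2
((((p <-> p) <-> p) -> !(p <-> p)) || !((!p -> q) -> !q)) <-> !(!q -> (((p -> q) -> p) -> q)) = 1/2 <-> 1/2 = 1/2

1/2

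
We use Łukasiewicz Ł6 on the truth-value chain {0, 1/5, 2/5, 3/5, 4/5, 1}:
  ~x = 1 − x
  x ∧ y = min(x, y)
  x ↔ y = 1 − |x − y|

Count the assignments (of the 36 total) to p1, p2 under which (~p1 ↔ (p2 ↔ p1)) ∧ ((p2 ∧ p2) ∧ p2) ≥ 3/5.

value 4/5: 3 assignments (counts)
value 3/5: 4 assignments (counts)
value 2/5: 12 assignments
value 1/5: 9 assignments
value 0: 8 assignments
So 7 of the 36 assignments meet the threshold.

7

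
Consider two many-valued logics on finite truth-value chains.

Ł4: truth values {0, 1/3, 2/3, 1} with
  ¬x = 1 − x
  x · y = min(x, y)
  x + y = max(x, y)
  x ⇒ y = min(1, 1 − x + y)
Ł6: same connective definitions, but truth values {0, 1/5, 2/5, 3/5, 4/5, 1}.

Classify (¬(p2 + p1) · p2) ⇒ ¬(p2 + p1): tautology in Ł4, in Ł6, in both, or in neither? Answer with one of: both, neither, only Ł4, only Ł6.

In Ł4: every assignment gives 1 — tautology.
In Ł6: every assignment gives 1 — tautology.

both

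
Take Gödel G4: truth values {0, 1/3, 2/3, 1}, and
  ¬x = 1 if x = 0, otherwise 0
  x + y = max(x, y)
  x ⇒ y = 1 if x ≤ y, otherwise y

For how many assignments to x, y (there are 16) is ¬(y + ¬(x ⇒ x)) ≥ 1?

x = 0, y = 0 ↦ 1  ≥
x = 0, y = 1/3 ↦ 0  <
x = 0, y = 2/3 ↦ 0  <
x = 0, y = 1 ↦ 0  <
x = 1/3, y = 0 ↦ 1  ≥
x = 1/3, y = 1/3 ↦ 0  <
x = 1/3, y = 2/3 ↦ 0  <
x = 1/3, y = 1 ↦ 0  <
x = 2/3, y = 0 ↦ 1  ≥
x = 2/3, y = 1/3 ↦ 0  <
x = 2/3, y = 2/3 ↦ 0  <
x = 2/3, y = 1 ↦ 0  <
x = 1, y = 0 ↦ 1  ≥
x = 1, y = 1/3 ↦ 0  <
x = 1, y = 2/3 ↦ 0  <
x = 1, y = 1 ↦ 0  <
So 4 of the 16 assignments meet the threshold.

4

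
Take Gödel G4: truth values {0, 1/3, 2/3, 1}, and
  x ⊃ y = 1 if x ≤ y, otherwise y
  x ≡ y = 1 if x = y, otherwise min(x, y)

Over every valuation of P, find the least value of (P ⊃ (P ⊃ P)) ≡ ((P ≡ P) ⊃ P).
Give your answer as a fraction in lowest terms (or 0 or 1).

0

Take P = 0:
P ⊃ P = 0 ⊃ 0 = 1
P ⊃ (P ⊃ P) = 0 ⊃ 1 = 1
P ≡ P = 0 ≡ 0 = 1
(P ≡ P) ⊃ P = 1 ⊃ 0 = 0
(P ⊃ (P ⊃ P)) ≡ ((P ≡ P) ⊃ P) = 1 ≡ 0 = 0
No assignment yields a value below 0, so this is the minimum.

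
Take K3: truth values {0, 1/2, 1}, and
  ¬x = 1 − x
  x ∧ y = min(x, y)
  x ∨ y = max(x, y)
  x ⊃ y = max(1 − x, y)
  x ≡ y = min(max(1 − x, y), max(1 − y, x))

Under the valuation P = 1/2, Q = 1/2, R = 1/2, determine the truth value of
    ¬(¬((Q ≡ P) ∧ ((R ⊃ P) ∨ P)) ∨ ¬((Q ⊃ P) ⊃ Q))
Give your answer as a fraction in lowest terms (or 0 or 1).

1/2

Q ≡ P = 1/2 ≡ 1/2 = 1/2
R ⊃ P = 1/2 ⊃ 1/2 = 1/2
(R ⊃ P) ∨ P = 1/2 ∨ 1/2 = 1/2
(Q ≡ P) ∧ ((R ⊃ P) ∨ P) = 1/2 ∧ 1/2 = 1/2
¬((Q ≡ P) ∧ ((R ⊃ P) ∨ P)) = ¬1/2 = 1/2
Q ⊃ P = 1/2 ⊃ 1/2 = 1/2
(Q ⊃ P) ⊃ Q = 1/2 ⊃ 1/2 = 1/2
¬((Q ⊃ P) ⊃ Q) = ¬1/2 = 1/2
¬((Q ≡ P) ∧ ((R ⊃ P) ∨ P)) ∨ ¬((Q ⊃ P) ⊃ Q) = 1/2 ∨ 1/2 = 1/2
¬(¬((Q ≡ P) ∧ ((R ⊃ P) ∨ P)) ∨ ¬((Q ⊃ P) ⊃ Q)) = ¬1/2 = 1/2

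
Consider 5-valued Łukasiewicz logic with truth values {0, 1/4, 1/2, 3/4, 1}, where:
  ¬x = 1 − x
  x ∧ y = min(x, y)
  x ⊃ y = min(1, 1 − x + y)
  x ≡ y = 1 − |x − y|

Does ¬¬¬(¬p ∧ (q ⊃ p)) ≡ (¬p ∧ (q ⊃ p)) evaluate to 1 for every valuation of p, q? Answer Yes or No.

Counterexample: take p = 0, q = 0.
¬p = ¬0 = 1
q ⊃ p = 0 ⊃ 0 = 1
¬p ∧ (q ⊃ p) = 1 ∧ 1 = 1
¬(¬p ∧ (q ⊃ p)) = ¬1 = 0
¬¬(¬p ∧ (q ⊃ p)) = ¬0 = 1
¬¬¬(¬p ∧ (q ⊃ p)) = ¬1 = 0
¬p = ¬0 = 1
q ⊃ p = 0 ⊃ 0 = 1
¬p ∧ (q ⊃ p) = 1 ∧ 1 = 1
¬¬¬(¬p ∧ (q ⊃ p)) ≡ (¬p ∧ (q ⊃ p)) = 0 ≡ 1 = 0
This gives 0 ≠ 1.

No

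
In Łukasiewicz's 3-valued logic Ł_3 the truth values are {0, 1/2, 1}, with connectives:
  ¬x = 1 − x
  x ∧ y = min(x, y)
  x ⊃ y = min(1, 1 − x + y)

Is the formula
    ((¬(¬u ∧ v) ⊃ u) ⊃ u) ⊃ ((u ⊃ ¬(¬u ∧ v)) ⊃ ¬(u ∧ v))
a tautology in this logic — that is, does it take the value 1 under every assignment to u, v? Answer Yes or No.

Counterexample: take u = 1, v = 1/2.
¬u = ¬1 = 0
¬u ∧ v = 0 ∧ 1/2 = 0
¬(¬u ∧ v) = ¬0 = 1
¬(¬u ∧ v) ⊃ u = 1 ⊃ 1 = 1
(¬(¬u ∧ v) ⊃ u) ⊃ u = 1 ⊃ 1 = 1
¬u = ¬1 = 0
¬u ∧ v = 0 ∧ 1/2 = 0
¬(¬u ∧ v) = ¬0 = 1
u ⊃ ¬(¬u ∧ v) = 1 ⊃ 1 = 1
u ∧ v = 1 ∧ 1/2 = 1/2
¬(u ∧ v) = ¬1/2 = 1/2
(u ⊃ ¬(¬u ∧ v)) ⊃ ¬(u ∧ v) = 1 ⊃ 1/2 = 1/2
((¬(¬u ∧ v) ⊃ u) ⊃ u) ⊃ ((u ⊃ ¬(¬u ∧ v)) ⊃ ¬(u ∧ v)) = 1 ⊃ 1/2 = 1/2
This gives 1/2 ≠ 1.

No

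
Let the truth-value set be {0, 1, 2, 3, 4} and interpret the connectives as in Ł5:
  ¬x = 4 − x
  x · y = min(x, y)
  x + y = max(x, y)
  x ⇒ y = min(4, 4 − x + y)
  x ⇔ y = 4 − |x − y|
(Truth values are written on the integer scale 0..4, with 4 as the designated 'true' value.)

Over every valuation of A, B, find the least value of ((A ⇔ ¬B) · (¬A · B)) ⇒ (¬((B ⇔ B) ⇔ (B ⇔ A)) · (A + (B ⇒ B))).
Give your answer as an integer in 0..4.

2

Take A = 2, B = 2:
¬B = ¬2 = 2
A ⇔ ¬B = 2 ⇔ 2 = 4
¬A = ¬2 = 2
¬A · B = 2 · 2 = 2
(A ⇔ ¬B) · (¬A · B) = 4 · 2 = 2
B ⇔ B = 2 ⇔ 2 = 4
B ⇔ A = 2 ⇔ 2 = 4
(B ⇔ B) ⇔ (B ⇔ A) = 4 ⇔ 4 = 4
¬((B ⇔ B) ⇔ (B ⇔ A)) = ¬4 = 0
B ⇒ B = 2 ⇒ 2 = 4
A + (B ⇒ B) = 2 + 4 = 4
¬((B ⇔ B) ⇔ (B ⇔ A)) · (A + (B ⇒ B)) = 0 · 4 = 0
((A ⇔ ¬B) · (¬A · B)) ⇒ (¬((B ⇔ B) ⇔ (B ⇔ A)) · (A + (B ⇒ B))) = 2 ⇒ 0 = 2
No assignment yields a value below 2, so this is the minimum.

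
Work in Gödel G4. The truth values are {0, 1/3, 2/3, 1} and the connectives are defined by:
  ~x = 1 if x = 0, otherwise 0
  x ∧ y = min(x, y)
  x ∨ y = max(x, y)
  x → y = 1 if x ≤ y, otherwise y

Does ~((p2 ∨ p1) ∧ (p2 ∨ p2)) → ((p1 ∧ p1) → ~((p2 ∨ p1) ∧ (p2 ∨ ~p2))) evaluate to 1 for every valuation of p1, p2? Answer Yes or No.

Counterexample: take p1 = 1/3, p2 = 0.
p2 ∨ p1 = 0 ∨ 1/3 = 1/3
p2 ∨ p2 = 0 ∨ 0 = 0
(p2 ∨ p1) ∧ (p2 ∨ p2) = 1/3 ∧ 0 = 0
~((p2 ∨ p1) ∧ (p2 ∨ p2)) = ~0 = 1
p1 ∧ p1 = 1/3 ∧ 1/3 = 1/3
p2 ∨ p1 = 0 ∨ 1/3 = 1/3
~p2 = ~0 = 1
p2 ∨ ~p2 = 0 ∨ 1 = 1
(p2 ∨ p1) ∧ (p2 ∨ ~p2) = 1/3 ∧ 1 = 1/3
~((p2 ∨ p1) ∧ (p2 ∨ ~p2)) = ~1/3 = 0
(p1 ∧ p1) → ~((p2 ∨ p1) ∧ (p2 ∨ ~p2)) = 1/3 → 0 = 0
~((p2 ∨ p1) ∧ (p2 ∨ p2)) → ((p1 ∧ p1) → ~((p2 ∨ p1) ∧ (p2 ∨ ~p2))) = 1 → 0 = 0
This gives 0 ≠ 1.

No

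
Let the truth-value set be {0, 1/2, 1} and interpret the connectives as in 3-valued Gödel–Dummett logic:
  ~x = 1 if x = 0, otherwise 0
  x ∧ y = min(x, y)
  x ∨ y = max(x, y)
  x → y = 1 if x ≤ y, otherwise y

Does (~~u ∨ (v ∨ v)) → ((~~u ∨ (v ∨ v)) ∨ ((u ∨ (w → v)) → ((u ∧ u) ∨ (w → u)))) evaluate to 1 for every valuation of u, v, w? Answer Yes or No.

Yes

At u = 1/2, v = 1/2, w = 0, for instance:
~u = ~1/2 = 0
~~u = ~0 = 1
v ∨ v = 1/2 ∨ 1/2 = 1/2
~~u ∨ (v ∨ v) = 1 ∨ 1/2 = 1
w → v = 0 → 1/2 = 1
u ∨ (w → v) = 1/2 ∨ 1 = 1
u ∧ u = 1/2 ∧ 1/2 = 1/2
w → u = 0 → 1/2 = 1
(u ∧ u) ∨ (w → u) = 1/2 ∨ 1 = 1
(u ∨ (w → v)) → ((u ∧ u) ∨ (w → u)) = 1 → 1 = 1
(~~u ∨ (v ∨ v)) ∨ ((u ∨ (w → v)) → ((u ∧ u) ∨ (w → u))) = 1 ∨ 1 = 1
(~~u ∨ (v ∨ v)) → ((~~u ∨ (v ∨ v)) ∨ ((u ∨ (w → v)) → ((u ∧ u) ∨ (w → u)))) = 1 → 1 = 1
and checking the remaining 26 assignments likewise gives ≥ 1 in every case.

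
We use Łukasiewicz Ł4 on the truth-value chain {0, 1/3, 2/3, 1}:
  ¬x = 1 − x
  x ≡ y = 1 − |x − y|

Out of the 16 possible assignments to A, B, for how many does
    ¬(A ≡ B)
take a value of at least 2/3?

6

A = 0, B = 0 ↦ 0  <
A = 0, B = 1/3 ↦ 1/3  <
A = 0, B = 2/3 ↦ 2/3  ≥
A = 0, B = 1 ↦ 1  ≥
A = 1/3, B = 0 ↦ 1/3  <
A = 1/3, B = 1/3 ↦ 0  <
A = 1/3, B = 2/3 ↦ 1/3  <
A = 1/3, B = 1 ↦ 2/3  ≥
A = 2/3, B = 0 ↦ 2/3  ≥
A = 2/3, B = 1/3 ↦ 1/3  <
A = 2/3, B = 2/3 ↦ 0  <
A = 2/3, B = 1 ↦ 1/3  <
A = 1, B = 0 ↦ 1  ≥
A = 1, B = 1/3 ↦ 2/3  ≥
A = 1, B = 2/3 ↦ 1/3  <
A = 1, B = 1 ↦ 0  <
So 6 of the 16 assignments meet the threshold.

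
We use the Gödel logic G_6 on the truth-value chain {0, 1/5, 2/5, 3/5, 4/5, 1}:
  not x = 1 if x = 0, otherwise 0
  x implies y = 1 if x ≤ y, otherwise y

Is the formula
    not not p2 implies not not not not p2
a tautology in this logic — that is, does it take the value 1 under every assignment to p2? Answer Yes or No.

Yes

p2 = 0 ↦ 1
p2 = 1/5 ↦ 1
p2 = 2/5 ↦ 1
p2 = 3/5 ↦ 1
p2 = 4/5 ↦ 1
p2 = 1 ↦ 1
Every assignment gives a value ≥ 1.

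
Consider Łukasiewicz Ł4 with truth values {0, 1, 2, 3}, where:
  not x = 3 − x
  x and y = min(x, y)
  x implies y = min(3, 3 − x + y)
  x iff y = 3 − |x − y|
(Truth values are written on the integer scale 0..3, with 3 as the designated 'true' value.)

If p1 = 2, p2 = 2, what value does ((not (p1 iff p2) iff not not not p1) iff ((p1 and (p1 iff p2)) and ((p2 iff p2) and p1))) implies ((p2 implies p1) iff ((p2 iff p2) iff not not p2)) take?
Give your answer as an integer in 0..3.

p1 iff p2 = 2 iff 2 = 3
not (p1 iff p2) = not 3 = 0
not p1 = not 2 = 1
not not p1 = not 1 = 2
not not not p1 = not 2 = 1
not (p1 iff p2) iff not not not p1 = 0 iff 1 = 2
p1 iff p2 = 2 iff 2 = 3
p1 and (p1 iff p2) = 2 and 3 = 2
p2 iff p2 = 2 iff 2 = 3
(p2 iff p2) and p1 = 3 and 2 = 2
(p1 and (p1 iff p2)) and ((p2 iff p2) and p1) = 2 and 2 = 2
(not (p1 iff p2) iff not not not p1) iff ((p1 and (p1 iff p2)) and ((p2 iff p2) and p1)) = 2 iff 2 = 3
p2 implies p1 = 2 implies 2 = 3
p2 iff p2 = 2 iff 2 = 3
not p2 = not 2 = 1
not not p2 = not 1 = 2
(p2 iff p2) iff not not p2 = 3 iff 2 = 2
(p2 implies p1) iff ((p2 iff p2) iff not not p2) = 3 iff 2 = 2
((not (p1 iff p2) iff not not not p1) iff ((p1 and (p1 iff p2)) and ((p2 iff p2) and p1))) implies ((p2 implies p1) iff ((p2 iff p2) iff not not p2)) = 3 implies 2 = 2

2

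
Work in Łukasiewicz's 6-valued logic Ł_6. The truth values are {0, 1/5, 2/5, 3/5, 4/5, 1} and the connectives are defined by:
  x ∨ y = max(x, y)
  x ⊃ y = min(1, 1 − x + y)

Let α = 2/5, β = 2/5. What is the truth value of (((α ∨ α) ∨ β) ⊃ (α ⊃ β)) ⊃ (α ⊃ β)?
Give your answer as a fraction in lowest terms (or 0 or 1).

α ∨ α = 2/5 ∨ 2/5 = 2/5
(α ∨ α) ∨ β = 2/5 ∨ 2/5 = 2/5
α ⊃ β = 2/5 ⊃ 2/5 = 1
((α ∨ α) ∨ β) ⊃ (α ⊃ β) = 2/5 ⊃ 1 = 1
α ⊃ β = 2/5 ⊃ 2/5 = 1
(((α ∨ α) ∨ β) ⊃ (α ⊃ β)) ⊃ (α ⊃ β) = 1 ⊃ 1 = 1

1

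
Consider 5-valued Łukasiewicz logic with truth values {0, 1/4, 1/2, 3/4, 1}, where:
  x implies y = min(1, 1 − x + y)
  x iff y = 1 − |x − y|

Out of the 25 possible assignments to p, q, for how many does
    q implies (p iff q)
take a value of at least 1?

19

value 1: 19 assignments (counts)
value 3/4: 2 assignments
value 1/2: 2 assignments
value 1/4: 1 assignment
value 0: 1 assignment
So 19 of the 25 assignments meet the threshold.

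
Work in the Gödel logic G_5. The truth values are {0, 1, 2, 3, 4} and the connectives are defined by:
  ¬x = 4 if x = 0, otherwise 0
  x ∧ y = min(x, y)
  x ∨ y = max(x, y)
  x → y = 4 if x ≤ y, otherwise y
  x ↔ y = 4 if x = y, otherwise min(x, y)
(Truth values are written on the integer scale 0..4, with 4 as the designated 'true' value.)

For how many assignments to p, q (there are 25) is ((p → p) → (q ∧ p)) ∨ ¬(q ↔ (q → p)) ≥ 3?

13

value 4: 10 assignments (counts)
value 3: 3 assignments (counts)
value 2: 5 assignments
value 1: 7 assignments
So 13 of the 25 assignments meet the threshold.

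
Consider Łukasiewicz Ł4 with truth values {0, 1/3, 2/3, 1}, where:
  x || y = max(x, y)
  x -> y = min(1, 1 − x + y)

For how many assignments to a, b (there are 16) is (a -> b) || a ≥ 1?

13

a = 0, b = 0 ↦ 1  ≥
a = 0, b = 1/3 ↦ 1  ≥
a = 0, b = 2/3 ↦ 1  ≥
a = 0, b = 1 ↦ 1  ≥
a = 1/3, b = 0 ↦ 2/3  <
a = 1/3, b = 1/3 ↦ 1  ≥
a = 1/3, b = 2/3 ↦ 1  ≥
a = 1/3, b = 1 ↦ 1  ≥
a = 2/3, b = 0 ↦ 2/3  <
a = 2/3, b = 1/3 ↦ 2/3  <
a = 2/3, b = 2/3 ↦ 1  ≥
a = 2/3, b = 1 ↦ 1  ≥
a = 1, b = 0 ↦ 1  ≥
a = 1, b = 1/3 ↦ 1  ≥
a = 1, b = 2/3 ↦ 1  ≥
a = 1, b = 1 ↦ 1  ≥
So 13 of the 16 assignments meet the threshold.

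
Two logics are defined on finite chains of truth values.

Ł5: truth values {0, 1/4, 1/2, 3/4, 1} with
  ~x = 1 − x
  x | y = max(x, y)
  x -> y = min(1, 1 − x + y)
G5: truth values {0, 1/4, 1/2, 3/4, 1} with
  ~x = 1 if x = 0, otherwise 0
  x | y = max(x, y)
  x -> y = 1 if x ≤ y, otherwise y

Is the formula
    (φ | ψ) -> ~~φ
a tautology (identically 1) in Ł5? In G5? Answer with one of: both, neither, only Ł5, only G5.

In Ł5: at φ = 0, ψ = 1/4 the value is 3/4 — not a tautology.
In G5: at φ = 0, ψ = 1/4 the value is 0 — not a tautology.

neither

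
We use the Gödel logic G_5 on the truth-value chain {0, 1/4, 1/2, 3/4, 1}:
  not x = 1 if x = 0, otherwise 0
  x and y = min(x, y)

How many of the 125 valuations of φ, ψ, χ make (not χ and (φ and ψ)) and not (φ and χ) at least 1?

value 1: 1 assignment (counts)
value 3/4: 3 assignments
value 1/2: 5 assignments
value 1/4: 7 assignments
value 0: 109 assignments
So 1 of the 125 assignments meets the threshold.

1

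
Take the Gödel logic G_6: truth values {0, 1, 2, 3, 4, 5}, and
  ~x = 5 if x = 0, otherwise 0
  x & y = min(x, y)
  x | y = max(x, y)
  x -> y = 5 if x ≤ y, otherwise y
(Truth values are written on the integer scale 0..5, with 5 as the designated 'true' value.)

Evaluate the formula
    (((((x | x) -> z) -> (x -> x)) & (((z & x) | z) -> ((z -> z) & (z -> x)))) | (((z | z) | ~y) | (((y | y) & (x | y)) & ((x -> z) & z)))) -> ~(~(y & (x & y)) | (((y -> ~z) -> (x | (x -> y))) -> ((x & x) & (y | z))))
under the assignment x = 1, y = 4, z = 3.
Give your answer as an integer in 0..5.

x | x = 1 | 1 = 1
(x | x) -> z = 1 -> 3 = 5
x -> x = 1 -> 1 = 5
((x | x) -> z) -> (x -> x) = 5 -> 5 = 5
z & x = 3 & 1 = 1
(z & x) | z = 1 | 3 = 3
z -> z = 3 -> 3 = 5
z -> x = 3 -> 1 = 1
(z -> z) & (z -> x) = 5 & 1 = 1
((z & x) | z) -> ((z -> z) & (z -> x)) = 3 -> 1 = 1
(((x | x) -> z) -> (x -> x)) & (((z & x) | z) -> ((z -> z) & (z -> x))) = 5 & 1 = 1
z | z = 3 | 3 = 3
~y = ~4 = 0
(z | z) | ~y = 3 | 0 = 3
y | y = 4 | 4 = 4
x | y = 1 | 4 = 4
(y | y) & (x | y) = 4 & 4 = 4
x -> z = 1 -> 3 = 5
(x -> z) & z = 5 & 3 = 3
((y | y) & (x | y)) & ((x -> z) & z) = 4 & 3 = 3
((z | z) | ~y) | (((y | y) & (x | y)) & ((x -> z) & z)) = 3 | 3 = 3
((((x | x) -> z) -> (x -> x)) & (((z & x) | z) -> ((z -> z) & (z -> x)))) | (((z | z) | ~y) | (((y | y) & (x | y)) & ((x -> z) & z))) = 1 | 3 = 3
x & y = 1 & 4 = 1
y & (x & y) = 4 & 1 = 1
~(y & (x & y)) = ~1 = 0
~z = ~3 = 0
y -> ~z = 4 -> 0 = 0
x -> y = 1 -> 4 = 5
x | (x -> y) = 1 | 5 = 5
(y -> ~z) -> (x | (x -> y)) = 0 -> 5 = 5
x & x = 1 & 1 = 1
y | z = 4 | 3 = 4
(x & x) & (y | z) = 1 & 4 = 1
((y -> ~z) -> (x | (x -> y))) -> ((x & x) & (y | z)) = 5 -> 1 = 1
~(y & (x & y)) | (((y -> ~z) -> (x | (x -> y))) -> ((x & x) & (y | z))) = 0 | 1 = 1
~(~(y & (x & y)) | (((y -> ~z) -> (x | (x -> y))) -> ((x & x) & (y | z)))) = ~1 = 0
(((((x | x) -> z) -> (x -> x)) & (((z & x) | z) -> ((z -> z) & (z -> x)))) | (((z | z) | ~y) | (((y | y) & (x | y)) & ((x -> z) & z)))) -> ~(~(y & (x & y)) | (((y -> ~z) -> (x | (x -> y))) -> ((x & x) & (y | z)))) = 3 -> 0 = 0

0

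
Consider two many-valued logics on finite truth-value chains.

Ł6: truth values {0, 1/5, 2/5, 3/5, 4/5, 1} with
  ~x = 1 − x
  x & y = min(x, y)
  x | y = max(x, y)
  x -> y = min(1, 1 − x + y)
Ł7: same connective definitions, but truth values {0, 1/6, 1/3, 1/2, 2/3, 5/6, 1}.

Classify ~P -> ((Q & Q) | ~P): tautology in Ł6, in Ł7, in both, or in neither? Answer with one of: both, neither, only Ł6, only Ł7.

In Ł6: every assignment gives 1 — tautology.
In Ł7: every assignment gives 1 — tautology.

both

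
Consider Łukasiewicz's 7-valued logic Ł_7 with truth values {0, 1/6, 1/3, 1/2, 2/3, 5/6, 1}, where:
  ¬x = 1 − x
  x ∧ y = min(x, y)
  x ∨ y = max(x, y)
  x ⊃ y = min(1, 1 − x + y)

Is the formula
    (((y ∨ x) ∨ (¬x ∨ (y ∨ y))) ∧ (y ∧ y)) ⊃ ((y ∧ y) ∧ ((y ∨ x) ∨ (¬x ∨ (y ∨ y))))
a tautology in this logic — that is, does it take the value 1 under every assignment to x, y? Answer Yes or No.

At x = 5/6, y = 1/2, for instance:
y ∨ x = 1/2 ∨ 5/6 = 5/6
¬x = ¬5/6 = 1/6
y ∨ y = 1/2 ∨ 1/2 = 1/2
¬x ∨ (y ∨ y) = 1/6 ∨ 1/2 = 1/2
(y ∨ x) ∨ (¬x ∨ (y ∨ y)) = 5/6 ∨ 1/2 = 5/6
y ∧ y = 1/2 ∧ 1/2 = 1/2
((y ∨ x) ∨ (¬x ∨ (y ∨ y))) ∧ (y ∧ y) = 5/6 ∧ 1/2 = 1/2
(y ∧ y) ∧ ((y ∨ x) ∨ (¬x ∨ (y ∨ y))) = 1/2 ∧ 5/6 = 1/2
(((y ∨ x) ∨ (¬x ∨ (y ∨ y))) ∧ (y ∧ y)) ⊃ ((y ∧ y) ∧ ((y ∨ x) ∨ (¬x ∨ (y ∨ y)))) = 1/2 ⊃ 1/2 = 1
and checking the remaining 48 assignments likewise gives ≥ 1 in every case.

Yes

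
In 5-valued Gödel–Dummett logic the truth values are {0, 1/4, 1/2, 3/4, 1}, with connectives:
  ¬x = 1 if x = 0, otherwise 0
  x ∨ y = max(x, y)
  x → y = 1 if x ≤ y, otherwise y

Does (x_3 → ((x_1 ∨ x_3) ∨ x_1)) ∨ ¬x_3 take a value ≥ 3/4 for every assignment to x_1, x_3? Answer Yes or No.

Yes

At x_1 = 1/4, x_3 = 3/4, for instance:
x_1 ∨ x_3 = 1/4 ∨ 3/4 = 3/4
(x_1 ∨ x_3) ∨ x_1 = 3/4 ∨ 1/4 = 3/4
x_3 → ((x_1 ∨ x_3) ∨ x_1) = 3/4 → 3/4 = 1
¬x_3 = ¬3/4 = 0
(x_3 → ((x_1 ∨ x_3) ∨ x_1)) ∨ ¬x_3 = 1 ∨ 0 = 1
and checking the remaining 24 assignments likewise gives ≥ 3/4 in every case.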